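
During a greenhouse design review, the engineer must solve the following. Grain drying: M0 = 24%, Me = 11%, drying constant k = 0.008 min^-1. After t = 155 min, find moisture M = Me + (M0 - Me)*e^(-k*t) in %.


M = Me + (M0 - Me) * e^(-k*t)
  = 11 + (24 - 11) * e^(-0.008*155)
  = 11 + 13 * e^(-1.240)
  = 11 + 13 * 0.28938
  = 11 + 3.7620
  = 14.76%


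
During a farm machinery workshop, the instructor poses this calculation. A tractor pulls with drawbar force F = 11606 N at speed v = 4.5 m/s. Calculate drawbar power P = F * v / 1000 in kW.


P = F * v / 1000
  = 11606 * 4.5 / 1000
  = 52227 / 1000
  = 52.23 kW


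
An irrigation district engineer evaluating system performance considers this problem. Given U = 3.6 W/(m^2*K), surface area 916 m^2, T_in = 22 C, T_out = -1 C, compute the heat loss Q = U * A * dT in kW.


dT = 22 - (-1) = 23 K
Q = U * A * dT
  = 3.6 * 916 * 23
  = 75844.80 W = 75.84 kW


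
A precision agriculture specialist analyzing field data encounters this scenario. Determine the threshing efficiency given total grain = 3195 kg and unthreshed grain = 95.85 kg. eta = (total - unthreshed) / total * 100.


eta = (total - unthreshed) / total * 100
    = (3195 - 95.85) / 3195 * 100
    = 3099.15 / 3195 * 100
    = 97%


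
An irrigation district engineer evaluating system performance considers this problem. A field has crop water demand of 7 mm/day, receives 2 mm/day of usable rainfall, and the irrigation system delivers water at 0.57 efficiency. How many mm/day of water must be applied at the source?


IWR = (ETc - Pe) / Ea
    = (7 - 2) / 0.57
    = 5 / 0.57
    = 8.77 mm/day


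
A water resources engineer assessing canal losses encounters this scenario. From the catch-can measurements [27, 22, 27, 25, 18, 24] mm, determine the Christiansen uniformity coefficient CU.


xbar = 143 / 6 = 23.833
sum|xi - xbar| = 15.333
CU = 100 * (1 - 15.333 / (6 * 23.833))
   = 100 * (1 - 0.1072)
   = 89.28%


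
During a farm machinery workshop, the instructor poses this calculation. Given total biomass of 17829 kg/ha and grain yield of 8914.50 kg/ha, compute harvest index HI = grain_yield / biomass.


HI = grain_yield / biomass
   = 8914.50 / 17829
   = 0.50


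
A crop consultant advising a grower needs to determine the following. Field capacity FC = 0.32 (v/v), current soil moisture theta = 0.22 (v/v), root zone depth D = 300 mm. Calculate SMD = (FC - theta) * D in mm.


SMD = (FC - theta) * D
    = (0.32 - 0.22) * 300
    = 0.100 * 300
    = 30 mm


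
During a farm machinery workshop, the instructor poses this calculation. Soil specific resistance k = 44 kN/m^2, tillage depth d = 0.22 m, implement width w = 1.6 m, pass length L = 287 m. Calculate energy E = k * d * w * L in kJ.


E = k * d * w * L
  = 44 * 0.22 * 1.6 * 287
  = 4445.06 kJ


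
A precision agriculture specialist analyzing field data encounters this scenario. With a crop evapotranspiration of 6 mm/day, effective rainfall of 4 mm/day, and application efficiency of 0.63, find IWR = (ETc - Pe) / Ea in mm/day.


IWR = (ETc - Pe) / Ea
    = (6 - 4) / 0.63
    = 2 / 0.63
    = 3.17 mm/day


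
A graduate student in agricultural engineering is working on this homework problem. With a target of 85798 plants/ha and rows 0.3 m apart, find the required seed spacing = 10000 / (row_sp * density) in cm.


spacing = 10000 / (row_sp * density)
        = 10000 / (0.3 * 85798)
        = 10000 / 25739.40
        = 0.38851 m = 38.85 cm


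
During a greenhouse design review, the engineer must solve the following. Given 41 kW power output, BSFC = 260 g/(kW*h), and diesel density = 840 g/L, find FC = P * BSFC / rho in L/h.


FC = P * BSFC / rho_fuel
   = 41 * 260 / 840
   = 10660 / 840
   = 12.69 L/h


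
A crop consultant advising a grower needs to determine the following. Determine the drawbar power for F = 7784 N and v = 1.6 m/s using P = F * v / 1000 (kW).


P = F * v / 1000
  = 7784 * 1.6 / 1000
  = 12454.40 / 1000
  = 12.45 kW


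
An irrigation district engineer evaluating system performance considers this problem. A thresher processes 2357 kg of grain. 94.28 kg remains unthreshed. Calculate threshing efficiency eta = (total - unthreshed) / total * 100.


eta = (total - unthreshed) / total * 100
    = (2357 - 94.28) / 2357 * 100
    = 2262.72 / 2357 * 100
    = 96%


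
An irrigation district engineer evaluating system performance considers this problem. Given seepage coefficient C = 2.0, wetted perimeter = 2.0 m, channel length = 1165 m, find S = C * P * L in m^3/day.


S = C * P * L
  = 2.0 * 2.0 * 1165
  = 4660 m^3/day


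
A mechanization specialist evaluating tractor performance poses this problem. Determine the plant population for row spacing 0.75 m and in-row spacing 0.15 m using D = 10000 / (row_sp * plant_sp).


D = 10000 / (row_sp * plant_sp)
  = 10000 / (0.75 * 0.15)
  = 10000 / 0.1125
  = 88888.89 plants/ha


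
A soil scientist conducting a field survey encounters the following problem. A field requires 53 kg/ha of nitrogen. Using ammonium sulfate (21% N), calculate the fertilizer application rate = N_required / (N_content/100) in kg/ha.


Rate = N_required / (N_content / 100)
     = 53 / (21 / 100)
     = 53 / 0.21
     = 252.38 kg/ha


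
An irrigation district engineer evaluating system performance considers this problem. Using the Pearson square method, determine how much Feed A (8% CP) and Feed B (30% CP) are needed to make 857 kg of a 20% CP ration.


parts_A = CP_b - target = 30 - 20 = 10
parts_B = target - CP_a = 20 - 8 = 12
total_parts = 10 + 12 = 22
Feed A = 857 * 10 / 22 = 389.55 kg
Feed B = 857 * 12 / 22 = 467.45 kg

389.55 kg


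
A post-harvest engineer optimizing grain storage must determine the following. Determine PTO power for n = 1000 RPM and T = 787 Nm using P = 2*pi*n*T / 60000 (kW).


P = 2*pi*n*T / 60000
  = 2*pi * 1000 * 787 / 60000
  = 4944866.84 / 60000
  = 82.41 kW


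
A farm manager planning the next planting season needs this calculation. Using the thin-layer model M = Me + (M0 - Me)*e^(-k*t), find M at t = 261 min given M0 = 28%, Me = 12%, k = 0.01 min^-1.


M = Me + (M0 - Me) * e^(-k*t)
  = 12 + (28 - 12) * e^(-0.01*261)
  = 12 + 16 * e^(-2.610)
  = 12 + 16 * 0.07353
  = 12 + 1.1766
  = 13.18%


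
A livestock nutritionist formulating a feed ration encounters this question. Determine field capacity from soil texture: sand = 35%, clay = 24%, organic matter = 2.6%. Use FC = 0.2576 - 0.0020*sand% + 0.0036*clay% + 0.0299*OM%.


FC = 0.2576 - 0.0020*35 + 0.0036*24 + 0.0299*2.6
   = 0.2576 - 0.0700 + 0.0864 + 0.0777
   = 0.3517


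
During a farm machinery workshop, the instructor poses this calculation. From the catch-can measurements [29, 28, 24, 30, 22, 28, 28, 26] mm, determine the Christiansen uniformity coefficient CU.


xbar = 215 / 8 = 26.875
sum|xi - xbar| = 17.250
CU = 100 * (1 - 17.250 / (8 * 26.875))
   = 100 * (1 - 0.0802)
   = 91.98%


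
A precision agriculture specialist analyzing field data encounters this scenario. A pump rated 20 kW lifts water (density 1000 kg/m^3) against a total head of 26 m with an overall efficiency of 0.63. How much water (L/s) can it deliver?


Q = (P * 1000 * eta) / (rho * g * H)
  = (20 * 1000 * 0.63) / (1000 * 9.81 * 26)
  = 12600 / 255060
  = 0.04940 m^3/s = 49.40 L/s


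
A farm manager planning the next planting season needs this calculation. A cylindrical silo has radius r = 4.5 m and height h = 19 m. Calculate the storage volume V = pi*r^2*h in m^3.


V = pi * r^2 * h
  = pi * 4.5^2 * 19
  = pi * 20.25 * 19
  = 1208.73 m^3


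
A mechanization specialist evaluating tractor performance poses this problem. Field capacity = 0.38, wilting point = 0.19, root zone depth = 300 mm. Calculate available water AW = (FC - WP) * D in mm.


AW = (FC - WP) * D
   = (0.38 - 0.19) * 300
   = 0.19 * 300
   = 57 mm


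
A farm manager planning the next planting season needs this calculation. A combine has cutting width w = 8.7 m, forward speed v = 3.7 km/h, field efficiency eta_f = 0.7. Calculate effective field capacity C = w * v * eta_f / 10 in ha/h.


C = w * v * eta_f / 10
  = 8.7 * 3.7 * 0.7 / 10
  = 22.53 / 10
  = 2.25 ha/h


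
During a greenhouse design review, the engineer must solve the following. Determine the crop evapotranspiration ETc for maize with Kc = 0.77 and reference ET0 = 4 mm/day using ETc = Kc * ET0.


ETc = Kc * ET0
    = 0.77 * 4
    = 3.08 mm/day


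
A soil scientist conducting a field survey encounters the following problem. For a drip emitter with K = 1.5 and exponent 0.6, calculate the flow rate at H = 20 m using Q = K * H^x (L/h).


Q = K * H^x
  = 1.5 * 20^0.6
  = 1.5 * 6.0342
  = 9.05 L/h


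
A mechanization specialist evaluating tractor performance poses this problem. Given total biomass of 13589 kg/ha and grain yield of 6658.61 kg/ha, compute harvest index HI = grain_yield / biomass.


HI = grain_yield / biomass
   = 6658.61 / 13589
   = 0.49


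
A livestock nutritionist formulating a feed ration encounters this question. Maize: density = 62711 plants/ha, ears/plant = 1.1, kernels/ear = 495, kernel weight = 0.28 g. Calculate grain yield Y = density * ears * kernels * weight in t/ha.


Y = density * ears * kernels * kw
  = 62711 * 1.1 * 495 * 0.28 g/ha
  = 9560919.06 g/ha
  = 9560.92 kg/ha = 9.56 t/ha


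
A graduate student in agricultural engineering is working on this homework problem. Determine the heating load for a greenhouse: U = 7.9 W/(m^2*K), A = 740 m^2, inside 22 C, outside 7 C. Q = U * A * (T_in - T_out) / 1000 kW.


dT = 22 - (7) = 15 K
Q = U * A * dT
  = 7.9 * 740 * 15
  = 87690 W = 87.69 kW


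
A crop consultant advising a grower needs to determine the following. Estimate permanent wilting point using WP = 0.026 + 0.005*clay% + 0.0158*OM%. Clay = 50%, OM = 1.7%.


WP = 0.026 + 0.005*50 + 0.0158*1.7
   = 0.026 + 0.2500 + 0.0269
   = 0.3029


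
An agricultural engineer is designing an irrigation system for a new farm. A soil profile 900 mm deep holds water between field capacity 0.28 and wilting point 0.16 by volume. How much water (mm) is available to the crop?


AW = (FC - WP) * D
   = (0.28 - 0.16) * 900
   = 0.12 * 900
   = 108 mm


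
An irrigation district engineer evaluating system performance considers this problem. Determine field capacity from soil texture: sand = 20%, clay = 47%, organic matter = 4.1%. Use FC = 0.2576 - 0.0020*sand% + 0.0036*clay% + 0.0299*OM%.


FC = 0.2576 - 0.0020*20 + 0.0036*47 + 0.0299*4.1
   = 0.2576 - 0.0400 + 0.1692 + 0.1226
   = 0.5094


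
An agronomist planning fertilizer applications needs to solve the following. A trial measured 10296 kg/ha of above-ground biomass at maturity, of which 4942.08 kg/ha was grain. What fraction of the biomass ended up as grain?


HI = grain_yield / biomass
   = 4942.08 / 10296
   = 0.48


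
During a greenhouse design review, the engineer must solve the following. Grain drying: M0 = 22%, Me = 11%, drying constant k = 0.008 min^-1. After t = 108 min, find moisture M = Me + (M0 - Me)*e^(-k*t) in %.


M = Me + (M0 - Me) * e^(-k*t)
  = 11 + (22 - 11) * e^(-0.008*108)
  = 11 + 11 * e^(-0.864)
  = 11 + 11 * 0.42147
  = 11 + 4.6362
  = 15.64%


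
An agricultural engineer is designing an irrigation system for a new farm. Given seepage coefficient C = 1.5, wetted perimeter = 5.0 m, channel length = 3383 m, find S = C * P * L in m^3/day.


S = C * P * L
  = 1.5 * 5.0 * 3383
  = 25372.50 m^3/day


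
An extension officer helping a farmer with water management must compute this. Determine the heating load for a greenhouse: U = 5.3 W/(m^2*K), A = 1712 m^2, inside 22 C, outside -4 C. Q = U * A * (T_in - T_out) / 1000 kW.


dT = 22 - (-4) = 26 K
Q = U * A * dT
  = 5.3 * 1712 * 26
  = 235913.60 W = 235.91 kW


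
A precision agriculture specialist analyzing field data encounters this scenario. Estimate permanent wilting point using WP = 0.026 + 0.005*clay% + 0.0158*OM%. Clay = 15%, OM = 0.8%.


WP = 0.026 + 0.005*15 + 0.0158*0.8
   = 0.026 + 0.0750 + 0.0126
   = 0.1136


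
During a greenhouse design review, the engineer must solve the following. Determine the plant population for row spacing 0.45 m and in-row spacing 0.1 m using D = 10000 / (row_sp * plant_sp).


D = 10000 / (row_sp * plant_sp)
  = 10000 / (0.45 * 0.1)
  = 10000 / 0.0450
  = 222222.22 plants/ha


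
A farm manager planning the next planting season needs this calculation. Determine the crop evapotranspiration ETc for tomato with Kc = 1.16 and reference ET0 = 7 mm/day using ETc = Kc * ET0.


ETc = Kc * ET0
    = 1.16 * 7
    = 8.12 mm/day


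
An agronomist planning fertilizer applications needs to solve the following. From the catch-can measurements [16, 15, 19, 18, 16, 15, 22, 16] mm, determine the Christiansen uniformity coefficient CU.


xbar = 137 / 8 = 17.125
sum|xi - xbar| = 15.250
CU = 100 * (1 - 15.250 / (8 * 17.125))
   = 100 * (1 - 0.1113)
   = 88.87%


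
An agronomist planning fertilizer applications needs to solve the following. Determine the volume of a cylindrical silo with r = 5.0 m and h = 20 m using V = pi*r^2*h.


V = pi * r^2 * h
  = pi * 5.0^2 * 20
  = pi * 25 * 20
  = 1570.80 m^3


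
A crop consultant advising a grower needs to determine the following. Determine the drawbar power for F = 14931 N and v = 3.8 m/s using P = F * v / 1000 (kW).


P = F * v / 1000
  = 14931 * 3.8 / 1000
  = 56737.80 / 1000
  = 56.74 kW


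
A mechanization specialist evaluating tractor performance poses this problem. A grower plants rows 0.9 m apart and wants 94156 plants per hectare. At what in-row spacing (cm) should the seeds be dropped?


spacing = 10000 / (row_sp * density)
        = 10000 / (0.9 * 94156)
        = 10000 / 84740.40
        = 0.11801 m = 11.80 cm


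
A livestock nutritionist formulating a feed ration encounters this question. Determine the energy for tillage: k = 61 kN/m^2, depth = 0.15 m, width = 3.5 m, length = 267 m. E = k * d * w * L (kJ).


E = k * d * w * L
  = 61 * 0.15 * 3.5 * 267
  = 8550.68 kJ


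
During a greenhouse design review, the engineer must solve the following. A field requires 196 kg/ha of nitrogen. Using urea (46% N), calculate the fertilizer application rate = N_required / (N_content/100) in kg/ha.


Rate = N_required / (N_content / 100)
     = 196 / (46 / 100)
     = 196 / 0.46
     = 426.09 kg/ha


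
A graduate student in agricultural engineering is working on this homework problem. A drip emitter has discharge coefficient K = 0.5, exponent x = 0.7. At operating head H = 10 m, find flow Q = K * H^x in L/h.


Q = K * H^x
  = 0.5 * 10^0.7
  = 0.5 * 5.0119
  = 2.51 L/h


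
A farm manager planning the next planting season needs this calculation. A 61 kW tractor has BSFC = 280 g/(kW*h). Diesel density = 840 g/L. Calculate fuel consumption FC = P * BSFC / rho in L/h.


FC = P * BSFC / rho_fuel
   = 61 * 280 / 840
   = 17080 / 840
   = 20.33 L/h


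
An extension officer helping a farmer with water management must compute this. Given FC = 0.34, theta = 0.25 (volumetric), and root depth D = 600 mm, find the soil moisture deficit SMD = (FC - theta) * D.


SMD = (FC - theta) * D
    = (0.34 - 0.25) * 600
    = 0.090 * 600
    = 54 mm


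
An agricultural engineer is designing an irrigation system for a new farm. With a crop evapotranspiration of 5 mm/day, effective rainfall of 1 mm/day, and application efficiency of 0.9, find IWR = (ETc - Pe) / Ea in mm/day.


IWR = (ETc - Pe) / Ea
    = (5 - 1) / 0.9
    = 4 / 0.9
    = 4.44 mm/day


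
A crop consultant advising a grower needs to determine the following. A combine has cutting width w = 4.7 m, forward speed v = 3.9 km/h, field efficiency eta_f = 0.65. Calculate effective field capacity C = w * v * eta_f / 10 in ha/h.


C = w * v * eta_f / 10
  = 4.7 * 3.9 * 0.65 / 10
  = 11.91 / 10
  = 1.19 ha/h


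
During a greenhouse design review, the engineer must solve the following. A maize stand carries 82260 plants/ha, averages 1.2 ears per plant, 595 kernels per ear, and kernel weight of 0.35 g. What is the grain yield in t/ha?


Y = density * ears * kernels * kw
  = 82260 * 1.2 * 595 * 0.35 g/ha
  = 20556774 g/ha
  = 20556.77 kg/ha = 20.56 t/ha


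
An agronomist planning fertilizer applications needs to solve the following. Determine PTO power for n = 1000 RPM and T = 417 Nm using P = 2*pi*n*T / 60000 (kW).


P = 2*pi*n*T / 60000
  = 2*pi * 1000 * 417 / 60000
  = 2620088.27 / 60000
  = 43.67 kW


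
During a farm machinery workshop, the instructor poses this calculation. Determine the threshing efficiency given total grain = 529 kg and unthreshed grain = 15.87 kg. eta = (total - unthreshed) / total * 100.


eta = (total - unthreshed) / total * 100
    = (529 - 15.87) / 529 * 100
    = 513.13 / 529 * 100
    = 97%


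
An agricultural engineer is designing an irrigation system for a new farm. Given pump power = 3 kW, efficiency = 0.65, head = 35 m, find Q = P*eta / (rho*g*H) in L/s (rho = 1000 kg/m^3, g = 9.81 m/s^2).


Q = (P * 1000 * eta) / (rho * g * H)
  = (3 * 1000 * 0.65) / (1000 * 9.81 * 35)
  = 1950 / 343350
  = 0.00568 m^3/s = 5.68 L/s


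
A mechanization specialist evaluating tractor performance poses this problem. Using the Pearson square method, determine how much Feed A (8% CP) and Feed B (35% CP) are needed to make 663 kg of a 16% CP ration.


parts_A = CP_b - target = 35 - 16 = 19
parts_B = target - CP_a = 16 - 8 = 8
total_parts = 19 + 8 = 27
Feed A = 663 * 19 / 27 = 466.56 kg
Feed B = 663 * 8 / 27 = 196.44 kg

466.56 kg


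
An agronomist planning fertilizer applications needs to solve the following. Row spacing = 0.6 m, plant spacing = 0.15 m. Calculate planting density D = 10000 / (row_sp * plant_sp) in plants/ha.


D = 10000 / (row_sp * plant_sp)
  = 10000 / (0.6 * 0.15)
  = 10000 / 0.0900
  = 111111.11 plants/ha


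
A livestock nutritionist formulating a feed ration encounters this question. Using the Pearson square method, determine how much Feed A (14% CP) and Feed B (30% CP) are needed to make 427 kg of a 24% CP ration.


parts_A = CP_b - target = 30 - 24 = 6
parts_B = target - CP_a = 24 - 14 = 10
total_parts = 6 + 10 = 16
Feed A = 427 * 6 / 16 = 160.13 kg
Feed B = 427 * 10 / 16 = 266.88 kg

160.13 kg


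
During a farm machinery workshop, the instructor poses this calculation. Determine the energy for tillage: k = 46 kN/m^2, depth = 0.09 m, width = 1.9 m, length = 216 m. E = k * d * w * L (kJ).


E = k * d * w * L
  = 46 * 0.09 * 1.9 * 216
  = 1699.06 kJ


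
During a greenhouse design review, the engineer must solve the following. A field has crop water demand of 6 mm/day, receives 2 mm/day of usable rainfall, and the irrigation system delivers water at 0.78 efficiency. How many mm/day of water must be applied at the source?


IWR = (ETc - Pe) / Ea
    = (6 - 2) / 0.78
    = 4 / 0.78
    = 5.13 mm/day


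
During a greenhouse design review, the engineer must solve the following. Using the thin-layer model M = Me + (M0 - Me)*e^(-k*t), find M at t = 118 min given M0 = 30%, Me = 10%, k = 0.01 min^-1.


M = Me + (M0 - Me) * e^(-k*t)
  = 10 + (30 - 10) * e^(-0.01*118)
  = 10 + 20 * e^(-1.180)
  = 10 + 20 * 0.30728
  = 10 + 6.1456
  = 16.15%


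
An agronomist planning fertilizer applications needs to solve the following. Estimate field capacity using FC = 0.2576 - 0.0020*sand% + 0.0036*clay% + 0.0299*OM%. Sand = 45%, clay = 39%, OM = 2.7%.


FC = 0.2576 - 0.0020*45 + 0.0036*39 + 0.0299*2.7
   = 0.2576 - 0.0900 + 0.1404 + 0.0807
   = 0.3887


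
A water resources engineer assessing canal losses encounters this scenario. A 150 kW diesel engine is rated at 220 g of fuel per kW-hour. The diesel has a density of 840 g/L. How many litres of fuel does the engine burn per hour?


FC = P * BSFC / rho_fuel
   = 150 * 220 / 840
   = 33000 / 840
   = 39.29 L/h


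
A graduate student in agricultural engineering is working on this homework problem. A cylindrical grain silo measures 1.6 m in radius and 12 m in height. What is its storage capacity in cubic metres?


V = pi * r^2 * h
  = pi * 1.6^2 * 12
  = pi * 2.56 * 12
  = 96.51 m^3


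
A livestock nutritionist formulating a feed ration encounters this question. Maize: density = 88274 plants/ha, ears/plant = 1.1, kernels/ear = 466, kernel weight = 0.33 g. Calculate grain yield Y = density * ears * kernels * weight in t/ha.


Y = density * ears * kernels * kw
  = 88274 * 1.1 * 466 * 0.33 g/ha
  = 14932253.29 g/ha
  = 14932.25 kg/ha = 14.93 t/ha


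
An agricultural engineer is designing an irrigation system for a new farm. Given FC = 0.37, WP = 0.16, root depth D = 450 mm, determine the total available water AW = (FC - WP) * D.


AW = (FC - WP) * D
   = (0.37 - 0.16) * 450
   = 0.21 * 450
   = 94.50 mm


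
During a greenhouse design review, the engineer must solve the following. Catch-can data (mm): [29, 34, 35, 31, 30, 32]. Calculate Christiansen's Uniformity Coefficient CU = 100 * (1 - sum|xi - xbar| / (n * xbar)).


xbar = 191 / 6 = 31.833
sum|xi - xbar| = 11
CU = 100 * (1 - 11 / (6 * 31.833))
   = 100 * (1 - 0.0576)
   = 94.24%


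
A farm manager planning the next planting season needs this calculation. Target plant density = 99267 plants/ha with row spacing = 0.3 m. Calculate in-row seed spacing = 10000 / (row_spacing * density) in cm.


spacing = 10000 / (row_sp * density)
        = 10000 / (0.3 * 99267)
        = 10000 / 29780.10
        = 0.33579 m = 33.58 cm


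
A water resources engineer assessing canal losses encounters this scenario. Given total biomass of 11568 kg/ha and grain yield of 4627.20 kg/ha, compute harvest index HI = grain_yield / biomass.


HI = grain_yield / biomass
   = 4627.20 / 11568
   = 0.40


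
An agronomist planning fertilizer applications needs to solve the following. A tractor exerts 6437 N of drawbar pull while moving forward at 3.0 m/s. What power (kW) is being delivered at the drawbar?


P = F * v / 1000
  = 6437 * 3.0 / 1000
  = 19311 / 1000
  = 19.31 kW


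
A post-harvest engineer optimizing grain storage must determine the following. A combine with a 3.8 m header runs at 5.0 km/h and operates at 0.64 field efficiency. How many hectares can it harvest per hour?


C = w * v * eta_f / 10
  = 3.8 * 5.0 * 0.64 / 10
  = 12.16 / 10
  = 1.22 ha/h


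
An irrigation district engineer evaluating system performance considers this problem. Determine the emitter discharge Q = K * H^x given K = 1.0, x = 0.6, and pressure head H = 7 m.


Q = K * H^x
  = 1.0 * 7^0.6
  = 1.0 * 3.2141
  = 3.21 L/h


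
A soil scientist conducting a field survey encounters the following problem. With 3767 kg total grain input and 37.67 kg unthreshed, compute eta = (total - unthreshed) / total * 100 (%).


eta = (total - unthreshed) / total * 100
    = (3767 - 37.67) / 3767 * 100
    = 3729.33 / 3767 * 100
    = 99%


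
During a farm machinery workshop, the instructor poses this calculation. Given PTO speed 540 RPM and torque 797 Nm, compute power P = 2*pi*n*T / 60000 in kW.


P = 2*pi*n*T / 60000
  = 2*pi * 540 * 797 / 60000
  = 2704157.29 / 60000
  = 45.07 kW


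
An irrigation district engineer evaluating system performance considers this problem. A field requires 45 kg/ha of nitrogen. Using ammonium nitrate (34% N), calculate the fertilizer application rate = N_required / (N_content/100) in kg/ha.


Rate = N_required / (N_content / 100)
     = 45 / (34 / 100)
     = 45 / 0.34
     = 132.35 kg/ha


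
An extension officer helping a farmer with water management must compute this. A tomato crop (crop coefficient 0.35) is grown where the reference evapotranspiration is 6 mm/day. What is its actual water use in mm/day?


ETc = Kc * ET0
    = 0.35 * 6
    = 2.10 mm/day


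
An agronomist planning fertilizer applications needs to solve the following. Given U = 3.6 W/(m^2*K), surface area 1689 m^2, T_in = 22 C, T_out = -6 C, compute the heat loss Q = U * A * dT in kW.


dT = 22 - (-6) = 28 K
Q = U * A * dT
  = 3.6 * 1689 * 28
  = 170251.20 W = 170.25 kW


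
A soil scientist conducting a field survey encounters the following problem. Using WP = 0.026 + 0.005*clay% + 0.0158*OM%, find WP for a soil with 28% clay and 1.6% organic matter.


WP = 0.026 + 0.005*28 + 0.0158*1.6
   = 0.026 + 0.1400 + 0.0253
   = 0.1913


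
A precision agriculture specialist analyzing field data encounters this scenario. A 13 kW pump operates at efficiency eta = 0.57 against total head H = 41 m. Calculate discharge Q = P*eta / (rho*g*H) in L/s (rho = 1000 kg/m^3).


Q = (P * 1000 * eta) / (rho * g * H)
  = (13 * 1000 * 0.57) / (1000 * 9.81 * 41)
  = 7410 / 402210
  = 0.01842 m^3/s = 18.42 L/s


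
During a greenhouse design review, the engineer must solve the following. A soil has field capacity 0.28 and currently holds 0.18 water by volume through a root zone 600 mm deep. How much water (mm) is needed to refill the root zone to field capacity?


SMD = (FC - theta) * D
    = (0.28 - 0.18) * 600
    = 0.100 * 600
    = 60 mm


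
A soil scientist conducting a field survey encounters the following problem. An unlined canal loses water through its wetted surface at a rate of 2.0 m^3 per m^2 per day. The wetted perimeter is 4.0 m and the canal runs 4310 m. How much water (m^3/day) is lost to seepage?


S = C * P * L
  = 2.0 * 4.0 * 4310
  = 34480 m^3/day


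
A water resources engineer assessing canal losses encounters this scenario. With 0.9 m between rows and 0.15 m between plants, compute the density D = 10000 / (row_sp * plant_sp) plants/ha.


D = 10000 / (row_sp * plant_sp)
  = 10000 / (0.9 * 0.15)
  = 10000 / 0.1350
  = 74074.07 plants/ha


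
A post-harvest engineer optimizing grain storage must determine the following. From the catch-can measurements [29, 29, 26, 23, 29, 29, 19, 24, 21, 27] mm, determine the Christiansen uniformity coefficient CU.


xbar = 256 / 10 = 25.600
sum|xi - xbar| = 30.800
CU = 100 * (1 - 30.800 / (10 * 25.600))
   = 100 * (1 - 0.1203)
   = 87.97%


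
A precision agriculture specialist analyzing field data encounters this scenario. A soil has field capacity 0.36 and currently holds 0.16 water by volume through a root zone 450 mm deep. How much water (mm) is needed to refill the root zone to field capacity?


SMD = (FC - theta) * D
    = (0.36 - 0.16) * 450
    = 0.200 * 450
    = 90 mm


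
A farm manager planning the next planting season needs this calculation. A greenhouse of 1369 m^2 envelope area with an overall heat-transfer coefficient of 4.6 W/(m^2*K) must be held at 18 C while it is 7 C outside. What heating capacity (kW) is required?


dT = 18 - (7) = 11 K
Q = U * A * dT
  = 4.6 * 1369 * 11
  = 69271.40 W = 69.27 kW


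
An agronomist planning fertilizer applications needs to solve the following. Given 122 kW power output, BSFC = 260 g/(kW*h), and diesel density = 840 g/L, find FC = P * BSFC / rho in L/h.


FC = P * BSFC / rho_fuel
   = 122 * 260 / 840
   = 31720 / 840
   = 37.76 L/h


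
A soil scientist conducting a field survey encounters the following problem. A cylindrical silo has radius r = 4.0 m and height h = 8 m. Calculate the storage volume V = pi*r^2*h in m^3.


V = pi * r^2 * h
  = pi * 4.0^2 * 8
  = pi * 16 * 8
  = 402.12 m^3


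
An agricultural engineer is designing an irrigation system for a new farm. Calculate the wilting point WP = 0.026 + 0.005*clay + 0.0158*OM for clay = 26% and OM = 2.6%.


WP = 0.026 + 0.005*26 + 0.0158*2.6
   = 0.026 + 0.1300 + 0.0411
   = 0.1971


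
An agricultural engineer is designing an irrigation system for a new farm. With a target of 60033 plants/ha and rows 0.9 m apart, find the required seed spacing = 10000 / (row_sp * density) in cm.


spacing = 10000 / (row_sp * density)
        = 10000 / (0.9 * 60033)
        = 10000 / 54029.70
        = 0.18508 m = 18.51 cm


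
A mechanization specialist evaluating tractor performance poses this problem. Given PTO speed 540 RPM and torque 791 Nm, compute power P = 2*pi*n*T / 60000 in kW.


P = 2*pi*n*T / 60000
  = 2*pi * 540 * 791 / 60000
  = 2683799.77 / 60000
  = 44.73 kW


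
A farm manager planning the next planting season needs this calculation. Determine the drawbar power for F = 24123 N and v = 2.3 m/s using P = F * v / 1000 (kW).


P = F * v / 1000
  = 24123 * 2.3 / 1000
  = 55482.90 / 1000
  = 55.48 kW


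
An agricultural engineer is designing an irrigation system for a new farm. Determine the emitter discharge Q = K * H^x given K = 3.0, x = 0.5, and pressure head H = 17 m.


Q = K * H^x
  = 3.0 * 17^0.5
  = 3.0 * 4.1231
  = 12.37 L/h


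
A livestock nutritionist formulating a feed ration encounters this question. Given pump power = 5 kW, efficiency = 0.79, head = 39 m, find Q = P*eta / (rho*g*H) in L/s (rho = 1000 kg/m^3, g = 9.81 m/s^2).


Q = (P * 1000 * eta) / (rho * g * H)
  = (5 * 1000 * 0.79) / (1000 * 9.81 * 39)
  = 3950 / 382590
  = 0.01032 m^3/s = 10.32 L/s


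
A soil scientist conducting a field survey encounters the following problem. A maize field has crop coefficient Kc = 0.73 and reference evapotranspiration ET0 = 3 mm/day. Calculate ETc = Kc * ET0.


ETc = Kc * ET0
    = 0.73 * 3
    = 2.19 mm/day


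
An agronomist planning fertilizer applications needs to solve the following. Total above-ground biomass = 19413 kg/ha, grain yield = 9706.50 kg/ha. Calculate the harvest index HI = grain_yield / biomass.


HI = grain_yield / biomass
   = 9706.50 / 19413
   = 0.50


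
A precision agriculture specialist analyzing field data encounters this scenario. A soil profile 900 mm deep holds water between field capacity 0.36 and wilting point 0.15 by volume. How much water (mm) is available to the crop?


AW = (FC - WP) * D
   = (0.36 - 0.15) * 900
   = 0.21 * 900
   = 189 mm


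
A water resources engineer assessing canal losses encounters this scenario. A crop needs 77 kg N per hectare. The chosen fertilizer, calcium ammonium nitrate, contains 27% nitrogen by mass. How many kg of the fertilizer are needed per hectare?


Rate = N_required / (N_content / 100)
     = 77 / (27 / 100)
     = 77 / 0.27
     = 285.19 kg/ha


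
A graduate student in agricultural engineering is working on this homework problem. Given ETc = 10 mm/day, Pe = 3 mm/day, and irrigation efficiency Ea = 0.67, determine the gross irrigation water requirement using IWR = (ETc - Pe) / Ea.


IWR = (ETc - Pe) / Ea
    = (10 - 3) / 0.67
    = 7 / 0.67
    = 10.45 mm/day


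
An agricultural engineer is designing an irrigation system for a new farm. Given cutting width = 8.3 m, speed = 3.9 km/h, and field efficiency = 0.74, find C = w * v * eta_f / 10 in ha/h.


C = w * v * eta_f / 10
  = 8.3 * 3.9 * 0.74 / 10
  = 23.95 / 10
  = 2.40 ha/h


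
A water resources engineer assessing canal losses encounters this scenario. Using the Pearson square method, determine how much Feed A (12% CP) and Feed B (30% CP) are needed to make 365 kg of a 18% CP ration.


parts_A = CP_b - target = 30 - 18 = 12
parts_B = target - CP_a = 18 - 12 = 6
total_parts = 12 + 6 = 18
Feed A = 365 * 12 / 18 = 243.33 kg
Feed B = 365 * 6 / 18 = 121.67 kg

243.33 kg


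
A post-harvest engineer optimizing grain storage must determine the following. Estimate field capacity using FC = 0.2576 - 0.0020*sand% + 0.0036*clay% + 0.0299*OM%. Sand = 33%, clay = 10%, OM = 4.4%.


FC = 0.2576 - 0.0020*33 + 0.0036*10 + 0.0299*4.4
   = 0.2576 - 0.0660 + 0.0360 + 0.1316
   = 0.3592


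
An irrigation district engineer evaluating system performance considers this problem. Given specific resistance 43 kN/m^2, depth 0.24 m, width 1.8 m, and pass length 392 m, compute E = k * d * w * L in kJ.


E = k * d * w * L
  = 43 * 0.24 * 1.8 * 392
  = 7281.79 kJ


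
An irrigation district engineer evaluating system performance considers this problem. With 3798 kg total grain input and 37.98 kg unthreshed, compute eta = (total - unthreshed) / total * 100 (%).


eta = (total - unthreshed) / total * 100
    = (3798 - 37.98) / 3798 * 100
    = 3760.02 / 3798 * 100
    = 99%


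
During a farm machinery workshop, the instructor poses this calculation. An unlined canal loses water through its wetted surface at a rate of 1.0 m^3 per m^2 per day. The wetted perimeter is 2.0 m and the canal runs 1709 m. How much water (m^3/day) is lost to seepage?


S = C * P * L
  = 1.0 * 2.0 * 1709
  = 3418 m^3/day


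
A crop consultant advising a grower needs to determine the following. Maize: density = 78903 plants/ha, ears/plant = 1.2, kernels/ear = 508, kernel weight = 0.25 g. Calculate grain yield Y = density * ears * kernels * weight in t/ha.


Y = density * ears * kernels * kw
  = 78903 * 1.2 * 508 * 0.25 g/ha
  = 12024817.20 g/ha
  = 12024.82 kg/ha = 12.02 t/ha


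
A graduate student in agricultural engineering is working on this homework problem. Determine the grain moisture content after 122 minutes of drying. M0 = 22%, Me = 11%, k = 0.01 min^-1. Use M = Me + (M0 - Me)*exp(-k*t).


M = Me + (M0 - Me) * e^(-k*t)
  = 11 + (22 - 11) * e^(-0.01*122)
  = 11 + 11 * e^(-1.220)
  = 11 + 11 * 0.29523
  = 11 + 3.2475
  = 14.25%


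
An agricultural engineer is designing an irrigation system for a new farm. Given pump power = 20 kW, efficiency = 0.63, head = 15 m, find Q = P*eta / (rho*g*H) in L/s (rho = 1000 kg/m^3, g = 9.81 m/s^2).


Q = (P * 1000 * eta) / (rho * g * H)
  = (20 * 1000 * 0.63) / (1000 * 9.81 * 15)
  = 12600 / 147150
  = 0.08563 m^3/s = 85.63 L/s


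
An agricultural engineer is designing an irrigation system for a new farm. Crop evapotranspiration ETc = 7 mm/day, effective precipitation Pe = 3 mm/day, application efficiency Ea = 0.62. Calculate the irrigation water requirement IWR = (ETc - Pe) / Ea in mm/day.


IWR = (ETc - Pe) / Ea
    = (7 - 3) / 0.62
    = 4 / 0.62
    = 6.45 mm/day


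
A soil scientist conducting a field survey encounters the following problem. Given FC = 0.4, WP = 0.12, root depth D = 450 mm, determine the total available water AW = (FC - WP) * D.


AW = (FC - WP) * D
   = (0.4 - 0.12) * 450
   = 0.28 * 450
   = 126 mm


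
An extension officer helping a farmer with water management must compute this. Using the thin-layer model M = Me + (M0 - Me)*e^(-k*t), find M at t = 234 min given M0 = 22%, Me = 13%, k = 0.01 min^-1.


M = Me + (M0 - Me) * e^(-k*t)
  = 13 + (22 - 13) * e^(-0.01*234)
  = 13 + 9 * e^(-2.340)
  = 13 + 9 * 0.09633
  = 13 + 0.8669
  = 13.87%


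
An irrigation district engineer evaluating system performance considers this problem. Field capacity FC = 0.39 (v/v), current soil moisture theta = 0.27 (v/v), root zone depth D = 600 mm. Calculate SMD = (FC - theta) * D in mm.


SMD = (FC - theta) * D
    = (0.39 - 0.27) * 600
    = 0.120 * 600
    = 72 mm


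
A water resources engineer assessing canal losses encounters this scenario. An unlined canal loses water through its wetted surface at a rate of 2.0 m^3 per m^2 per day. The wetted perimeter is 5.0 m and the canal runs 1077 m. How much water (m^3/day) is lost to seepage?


S = C * P * L
  = 2.0 * 5.0 * 1077
  = 10770 m^3/day


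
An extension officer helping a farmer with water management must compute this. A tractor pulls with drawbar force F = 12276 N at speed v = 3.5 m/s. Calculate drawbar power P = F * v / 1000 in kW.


P = F * v / 1000
  = 12276 * 3.5 / 1000
  = 42966 / 1000
  = 42.97 kW


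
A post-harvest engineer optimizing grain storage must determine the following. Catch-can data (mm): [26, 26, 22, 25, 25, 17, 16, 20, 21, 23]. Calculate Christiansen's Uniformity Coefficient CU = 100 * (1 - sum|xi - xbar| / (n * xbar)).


xbar = 221 / 10 = 22.100
sum|xi - xbar| = 29
CU = 100 * (1 - 29 / (10 * 22.100))
   = 100 * (1 - 0.1312)
   = 86.88%


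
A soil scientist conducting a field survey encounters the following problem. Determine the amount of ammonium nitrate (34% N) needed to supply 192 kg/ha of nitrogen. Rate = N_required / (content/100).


Rate = N_required / (N_content / 100)
     = 192 / (34 / 100)
     = 192 / 0.34
     = 564.71 kg/ha


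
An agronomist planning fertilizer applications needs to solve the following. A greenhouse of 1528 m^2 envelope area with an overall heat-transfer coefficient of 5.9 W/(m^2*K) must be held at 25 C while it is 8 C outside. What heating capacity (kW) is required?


dT = 25 - (8) = 17 K
Q = U * A * dT
  = 5.9 * 1528 * 17
  = 153258.40 W = 153.26 kW


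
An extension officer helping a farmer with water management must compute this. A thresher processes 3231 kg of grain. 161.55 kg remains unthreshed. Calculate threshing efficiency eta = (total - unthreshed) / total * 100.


eta = (total - unthreshed) / total * 100
    = (3231 - 161.55) / 3231 * 100
    = 3069.45 / 3231 * 100
    = 95%


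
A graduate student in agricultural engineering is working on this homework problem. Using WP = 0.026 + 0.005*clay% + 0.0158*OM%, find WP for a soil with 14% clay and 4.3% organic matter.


WP = 0.026 + 0.005*14 + 0.0158*4.3
   = 0.026 + 0.0700 + 0.0679
   = 0.1639


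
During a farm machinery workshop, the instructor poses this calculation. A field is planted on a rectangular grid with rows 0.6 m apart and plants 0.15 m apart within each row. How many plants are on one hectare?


D = 10000 / (row_sp * plant_sp)
  = 10000 / (0.6 * 0.15)
  = 10000 / 0.0900
  = 111111.11 plants/ha


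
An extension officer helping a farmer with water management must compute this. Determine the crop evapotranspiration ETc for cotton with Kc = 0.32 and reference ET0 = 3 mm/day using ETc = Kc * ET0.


ETc = Kc * ET0
    = 0.32 * 3
    = 0.96 mm/day


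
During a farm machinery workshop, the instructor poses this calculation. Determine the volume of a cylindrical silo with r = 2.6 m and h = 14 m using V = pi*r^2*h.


V = pi * r^2 * h
  = pi * 2.6^2 * 14
  = pi * 6.76 * 14
  = 297.32 m^3


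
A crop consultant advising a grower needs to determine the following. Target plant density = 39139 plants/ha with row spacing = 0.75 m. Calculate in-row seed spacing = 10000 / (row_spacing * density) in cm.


spacing = 10000 / (row_sp * density)
        = 10000 / (0.75 * 39139)
        = 10000 / 29354.25
        = 0.34067 m = 34.07 cm


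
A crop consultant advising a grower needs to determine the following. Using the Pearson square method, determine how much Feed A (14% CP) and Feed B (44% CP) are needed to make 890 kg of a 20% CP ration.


parts_A = CP_b - target = 44 - 20 = 24
parts_B = target - CP_a = 20 - 14 = 6
total_parts = 24 + 6 = 30
Feed A = 890 * 24 / 30 = 712 kg
Feed B = 890 * 6 / 30 = 178 kg

712 kg


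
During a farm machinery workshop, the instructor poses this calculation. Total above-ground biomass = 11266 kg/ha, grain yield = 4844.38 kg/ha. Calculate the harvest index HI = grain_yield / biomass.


HI = grain_yield / biomass
   = 4844.38 / 11266
   = 0.43


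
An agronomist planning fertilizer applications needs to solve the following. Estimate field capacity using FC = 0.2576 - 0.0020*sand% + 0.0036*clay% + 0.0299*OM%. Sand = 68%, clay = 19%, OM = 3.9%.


FC = 0.2576 - 0.0020*68 + 0.0036*19 + 0.0299*3.9
   = 0.2576 - 0.1360 + 0.0684 + 0.1166
   = 0.3066


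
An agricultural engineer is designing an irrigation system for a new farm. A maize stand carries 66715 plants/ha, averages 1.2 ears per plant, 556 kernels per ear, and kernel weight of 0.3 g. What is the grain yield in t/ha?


Y = density * ears * kernels * kw
  = 66715 * 1.2 * 556 * 0.3 g/ha
  = 13353674.40 g/ha
  = 13353.67 kg/ha = 13.35 t/ha


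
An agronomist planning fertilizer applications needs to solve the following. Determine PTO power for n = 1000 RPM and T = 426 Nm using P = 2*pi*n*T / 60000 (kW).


P = 2*pi*n*T / 60000
  = 2*pi * 1000 * 426 / 60000
  = 2676636.94 / 60000
  = 44.61 kW


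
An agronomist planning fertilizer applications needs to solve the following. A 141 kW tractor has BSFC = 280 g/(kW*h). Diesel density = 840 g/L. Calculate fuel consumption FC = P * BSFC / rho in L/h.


FC = P * BSFC / rho_fuel
   = 141 * 280 / 840
   = 39480 / 840
   = 47 L/h
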